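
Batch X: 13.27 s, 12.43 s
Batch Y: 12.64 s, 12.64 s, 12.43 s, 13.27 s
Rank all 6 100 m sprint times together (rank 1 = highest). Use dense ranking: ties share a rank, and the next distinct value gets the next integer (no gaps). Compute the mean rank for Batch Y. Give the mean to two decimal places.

Sorted (descending): 13.27, 13.27, 12.64, 12.64, 12.43, 12.43
The 2 values of 13.27 share dense rank 1.
The 2 values of 12.64 share dense rank 2.
The 2 values of 12.43 share dense rank 3.
Batch Y values → pooled ranks: 12.64→2, 12.64→2, 12.43→3, 13.27→1
Mean rank = (2 + 2 + 3 + 1) / 4 = 2.00

2.00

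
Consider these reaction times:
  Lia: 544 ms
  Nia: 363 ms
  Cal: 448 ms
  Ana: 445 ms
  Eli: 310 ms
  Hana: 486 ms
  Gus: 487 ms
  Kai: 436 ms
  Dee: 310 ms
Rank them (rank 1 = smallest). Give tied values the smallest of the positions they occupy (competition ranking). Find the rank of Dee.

1

Sorted (ascending): 310, 310, 363, 436, 445, 448, 486, 487, 544
The 2 values of 310 occupy positions 1–2 → each gets rank 1.
Dee has value 310 ms → rank 1.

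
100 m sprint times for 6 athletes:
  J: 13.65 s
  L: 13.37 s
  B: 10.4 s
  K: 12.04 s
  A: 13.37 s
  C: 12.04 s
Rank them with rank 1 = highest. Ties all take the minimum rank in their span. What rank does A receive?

2

Sorted (descending): 13.65, 13.37, 13.37, 12.04, 12.04, 10.4
The 2 values of 13.37 occupy positions 2–3 → each gets rank 2.
The 2 values of 12.04 occupy positions 4–5 → each gets rank 4.
A has value 13.37 s → rank 2.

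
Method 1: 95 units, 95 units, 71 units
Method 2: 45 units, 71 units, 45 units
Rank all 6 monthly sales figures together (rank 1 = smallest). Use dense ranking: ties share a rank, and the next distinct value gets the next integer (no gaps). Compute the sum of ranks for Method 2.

4

Sorted (ascending): 45, 45, 71, 71, 95, 95
The 2 values of 45 share dense rank 1.
The 2 values of 71 share dense rank 2.
The 2 values of 95 share dense rank 3.
Method 2 values → pooled ranks: 45→1, 71→2, 45→1
Rank sum = 1 + 2 + 1 = 4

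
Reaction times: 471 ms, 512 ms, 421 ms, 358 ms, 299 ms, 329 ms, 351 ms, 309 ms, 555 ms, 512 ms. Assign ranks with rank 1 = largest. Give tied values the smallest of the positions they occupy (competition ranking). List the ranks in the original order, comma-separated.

Sorted (descending): 555, 512, 512, 471, 421, 358, 351, 329, 309, 299
The 2 values of 512 occupy positions 2–3 → each gets rank 2.

4, 2, 5, 6, 10, 8, 7, 9, 1, 2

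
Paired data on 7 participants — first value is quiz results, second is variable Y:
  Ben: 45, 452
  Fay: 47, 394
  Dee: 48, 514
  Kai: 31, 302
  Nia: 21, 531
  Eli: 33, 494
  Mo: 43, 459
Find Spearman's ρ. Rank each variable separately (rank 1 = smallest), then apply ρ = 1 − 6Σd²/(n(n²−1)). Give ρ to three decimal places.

-0.107

Ranks of variable 1: 5, 6, 7, 2, 1, 3, 4
Ranks of variable 2: 3, 2, 6, 1, 7, 5, 4
d = r₁ − r₂: 2, 4, 1, 1, -6, -2, 0
d²: 4, 16, 1, 1, 36, 4, 0; Σd² = 62
ρ = 1 − 6·62/(7·48) = 1 − 372/336 = -0.107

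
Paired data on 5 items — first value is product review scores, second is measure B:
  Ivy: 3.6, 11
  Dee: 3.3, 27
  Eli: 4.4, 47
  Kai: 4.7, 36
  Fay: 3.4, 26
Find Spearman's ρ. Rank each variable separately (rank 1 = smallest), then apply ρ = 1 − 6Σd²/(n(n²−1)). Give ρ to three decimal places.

Ranks of variable 1: 3, 1, 4, 5, 2
Ranks of variable 2: 1, 3, 5, 4, 2
d = r₁ − r₂: 2, -2, -1, 1, 0
d²: 4, 4, 1, 1, 0; Σd² = 10
ρ = 1 − 6·10/(5·24) = 1 − 60/120 = 0.500

0.500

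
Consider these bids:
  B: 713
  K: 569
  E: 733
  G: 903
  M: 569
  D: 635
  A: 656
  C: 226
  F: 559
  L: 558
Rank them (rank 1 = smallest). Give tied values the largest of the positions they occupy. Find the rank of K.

Sorted (ascending): 226, 558, 559, 569, 569, 635, 656, 713, 733, 903
The 2 values of 569 occupy positions 4–5 → each gets rank 5.
K has value 569 → rank 5.

5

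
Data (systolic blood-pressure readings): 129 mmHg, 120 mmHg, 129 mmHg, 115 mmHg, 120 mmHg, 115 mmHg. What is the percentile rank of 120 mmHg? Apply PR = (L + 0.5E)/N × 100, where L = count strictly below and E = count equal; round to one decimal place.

50.0

N = 6.
Strictly below 120: 2. Equal to 120: 2.
PR = (2 + 0.5·2)/6 × 100 = 50.0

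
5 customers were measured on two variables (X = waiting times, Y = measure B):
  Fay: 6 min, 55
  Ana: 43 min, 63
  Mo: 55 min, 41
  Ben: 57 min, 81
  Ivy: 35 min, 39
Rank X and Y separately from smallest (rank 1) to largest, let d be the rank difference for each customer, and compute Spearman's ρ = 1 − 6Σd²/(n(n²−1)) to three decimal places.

Ranks of variable 1: 1, 3, 4, 5, 2
Ranks of variable 2: 3, 4, 2, 5, 1
d = r₁ − r₂: -2, -1, 2, 0, 1
d²: 4, 1, 4, 0, 1; Σd² = 10
ρ = 1 − 6·10/(5·24) = 1 − 60/120 = 0.500

0.500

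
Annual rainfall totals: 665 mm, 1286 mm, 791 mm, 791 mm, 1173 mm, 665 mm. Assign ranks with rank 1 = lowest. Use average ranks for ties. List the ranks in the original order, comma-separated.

Sorted (ascending): 665, 665, 791, 791, 1173, 1286
The 2 values of 665 occupy positions 1–2 → average rank (1+2)/2 = 1.5.
The 2 values of 791 occupy positions 3–4 → average rank (3+4)/2 = 3.5.

1.5, 6, 3.5, 3.5, 5, 1.5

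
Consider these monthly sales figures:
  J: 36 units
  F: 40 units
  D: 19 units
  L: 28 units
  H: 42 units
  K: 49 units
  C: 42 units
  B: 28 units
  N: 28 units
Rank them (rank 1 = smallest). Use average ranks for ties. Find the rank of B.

Sorted (ascending): 19, 28, 28, 28, 36, 40, 42, 42, 49
The 3 values of 28 occupy positions 2–4 → average rank 3.
The 2 values of 42 occupy positions 7–8 → average rank (7+8)/2 = 7.5.
B has value 28 units → rank 3.

3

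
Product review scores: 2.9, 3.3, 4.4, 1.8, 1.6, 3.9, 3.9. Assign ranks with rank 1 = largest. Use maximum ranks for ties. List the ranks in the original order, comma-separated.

5, 4, 1, 6, 7, 3, 3

Sorted (descending): 4.4, 3.9, 3.9, 3.3, 2.9, 1.8, 1.6
The 2 values of 3.9 occupy positions 2–3 → each gets rank 3.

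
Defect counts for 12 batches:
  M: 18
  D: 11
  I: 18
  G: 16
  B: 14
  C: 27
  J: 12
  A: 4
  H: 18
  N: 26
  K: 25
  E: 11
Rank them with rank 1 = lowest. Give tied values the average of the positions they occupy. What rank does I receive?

8

Sorted (ascending): 4, 11, 11, 12, 14, 16, 18, 18, 18, 25, 26, 27
The 2 values of 11 occupy positions 2–3 → average rank (2+3)/2 = 2.5.
The 3 values of 18 occupy positions 7–9 → average rank 8.
I has value 18 → rank 8.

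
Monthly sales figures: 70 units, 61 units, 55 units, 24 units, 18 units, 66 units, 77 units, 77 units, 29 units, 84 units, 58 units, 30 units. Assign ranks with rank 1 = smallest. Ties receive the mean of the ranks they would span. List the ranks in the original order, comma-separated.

9, 7, 5, 2, 1, 8, 10.5, 10.5, 3, 12, 6, 4

Sorted (ascending): 18, 24, 29, 30, 55, 58, 61, 66, 70, 77, 77, 84
The 2 values of 77 occupy positions 10–11 → average rank (10+11)/2 = 10.5.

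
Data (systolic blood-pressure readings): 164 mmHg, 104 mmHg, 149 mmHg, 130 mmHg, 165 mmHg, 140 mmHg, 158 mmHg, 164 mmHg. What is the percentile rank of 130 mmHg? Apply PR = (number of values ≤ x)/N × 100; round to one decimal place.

25.0

N = 8.
Strictly below 130: 1. Equal to 130: 1.
PR = 2/8 × 100 = 25.0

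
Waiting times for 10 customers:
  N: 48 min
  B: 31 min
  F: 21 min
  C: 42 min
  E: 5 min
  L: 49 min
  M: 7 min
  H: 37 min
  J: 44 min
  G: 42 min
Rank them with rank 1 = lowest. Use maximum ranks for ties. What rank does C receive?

7

Sorted (ascending): 5, 7, 21, 31, 37, 42, 42, 44, 48, 49
The 2 values of 42 occupy positions 6–7 → each gets rank 7.
C has value 42 min → rank 7.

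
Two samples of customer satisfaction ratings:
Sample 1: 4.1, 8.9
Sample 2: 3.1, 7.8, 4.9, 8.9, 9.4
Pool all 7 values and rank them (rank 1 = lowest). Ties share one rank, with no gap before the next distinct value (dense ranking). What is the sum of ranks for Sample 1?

Sorted (ascending): 3.1, 4.1, 4.9, 7.8, 8.9, 8.9, 9.4
The 2 values of 8.9 share dense rank 5.
Remaining distinct values take the next consecutive integers.
Sample 1 values → pooled ranks: 4.1→2, 8.9→5
Rank sum = 2 + 5 = 7

7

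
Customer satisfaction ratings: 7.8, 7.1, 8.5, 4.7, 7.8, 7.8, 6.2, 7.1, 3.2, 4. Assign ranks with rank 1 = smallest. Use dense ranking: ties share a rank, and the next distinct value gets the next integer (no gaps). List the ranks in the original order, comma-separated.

Sorted (ascending): 3.2, 4, 4.7, 6.2, 7.1, 7.1, 7.8, 7.8, 7.8, 8.5
The 2 values of 7.1 share dense rank 5.
The 3 values of 7.8 share dense rank 6.
Remaining distinct values take the next consecutive integers.

6, 5, 7, 3, 6, 6, 4, 5, 1, 2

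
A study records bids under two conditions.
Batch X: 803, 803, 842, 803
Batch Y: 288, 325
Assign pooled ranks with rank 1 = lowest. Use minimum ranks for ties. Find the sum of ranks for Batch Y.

Sorted (ascending): 288, 325, 803, 803, 803, 842
The 3 values of 803 occupy positions 3–5 → each gets rank 3.
Batch Y values → pooled ranks: 288→1, 325→2
Rank sum = 1 + 2 = 3

3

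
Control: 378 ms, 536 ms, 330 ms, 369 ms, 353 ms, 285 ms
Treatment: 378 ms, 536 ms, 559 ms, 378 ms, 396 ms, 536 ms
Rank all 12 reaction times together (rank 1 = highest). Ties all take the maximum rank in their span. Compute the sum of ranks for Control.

Sorted (descending): 559, 536, 536, 536, 396, 378, 378, 378, 369, 353, 330, 285
The 3 values of 536 occupy positions 2–4 → each gets rank 4.
The 3 values of 378 occupy positions 6–8 → each gets rank 8.
Control values → pooled ranks: 378→8, 536→4, 330→11, 369→9, 353→10, 285→12
Rank sum = 8 + 4 + 11 + 9 + 10 + 12 = 54

54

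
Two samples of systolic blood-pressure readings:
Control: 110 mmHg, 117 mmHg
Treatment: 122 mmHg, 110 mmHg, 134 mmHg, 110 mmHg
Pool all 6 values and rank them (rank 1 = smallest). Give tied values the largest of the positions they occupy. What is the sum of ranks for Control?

7

Sorted (ascending): 110, 110, 110, 117, 122, 134
The 3 values of 110 occupy positions 1–3 → each gets rank 3.
Control values → pooled ranks: 110→3, 117→4
Rank sum = 3 + 4 = 7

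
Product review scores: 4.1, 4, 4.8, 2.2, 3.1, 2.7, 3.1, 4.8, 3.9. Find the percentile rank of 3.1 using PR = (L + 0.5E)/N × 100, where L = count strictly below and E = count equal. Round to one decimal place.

33.3

N = 9.
Strictly below 3.1: 2. Equal to 3.1: 2.
PR = (2 + 0.5·2)/9 × 100 = 33.3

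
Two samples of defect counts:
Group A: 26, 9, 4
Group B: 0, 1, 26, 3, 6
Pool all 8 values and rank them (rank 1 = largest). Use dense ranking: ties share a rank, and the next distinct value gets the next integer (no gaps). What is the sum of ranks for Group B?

Sorted (descending): 26, 26, 9, 6, 4, 3, 1, 0
The 2 values of 26 share dense rank 1.
Remaining distinct values take the next consecutive integers.
Group B values → pooled ranks: 0→7, 1→6, 26→1, 3→5, 6→3
Rank sum = 7 + 6 + 1 + 5 + 3 = 22

22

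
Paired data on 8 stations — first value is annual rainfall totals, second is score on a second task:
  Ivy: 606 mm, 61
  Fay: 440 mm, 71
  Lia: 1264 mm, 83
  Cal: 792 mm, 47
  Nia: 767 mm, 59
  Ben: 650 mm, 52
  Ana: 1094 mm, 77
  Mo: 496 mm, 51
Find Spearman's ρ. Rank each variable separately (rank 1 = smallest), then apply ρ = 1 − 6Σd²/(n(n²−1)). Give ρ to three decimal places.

Ranks of variable 1: 3, 1, 8, 6, 5, 4, 7, 2
Ranks of variable 2: 5, 6, 8, 1, 4, 3, 7, 2
d = r₁ − r₂: -2, -5, 0, 5, 1, 1, 0, 0
d²: 4, 25, 0, 25, 1, 1, 0, 0; Σd² = 56
ρ = 1 − 6·56/(8·63) = 1 − 336/504 = 0.333

0.333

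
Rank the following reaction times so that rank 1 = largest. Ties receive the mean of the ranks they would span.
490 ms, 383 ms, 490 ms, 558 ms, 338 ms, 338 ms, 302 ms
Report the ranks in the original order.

Sorted (descending): 558, 490, 490, 383, 338, 338, 302
The 2 values of 490 occupy positions 2–3 → average rank (2+3)/2 = 2.5.
The 2 values of 338 occupy positions 5–6 → average rank (5+6)/2 = 5.5.

2.5, 4, 2.5, 1, 5.5, 5.5, 7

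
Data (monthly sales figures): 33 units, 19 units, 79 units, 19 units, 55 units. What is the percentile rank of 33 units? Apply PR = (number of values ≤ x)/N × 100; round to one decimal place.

N = 5.
Strictly below 33: 2. Equal to 33: 1.
PR = 3/5 × 100 = 60.0

60.0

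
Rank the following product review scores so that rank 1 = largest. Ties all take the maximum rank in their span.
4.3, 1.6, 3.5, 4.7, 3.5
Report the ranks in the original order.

2, 5, 4, 1, 4

Sorted (descending): 4.7, 4.3, 3.5, 3.5, 1.6
The 2 values of 3.5 occupy positions 3–4 → each gets rank 4.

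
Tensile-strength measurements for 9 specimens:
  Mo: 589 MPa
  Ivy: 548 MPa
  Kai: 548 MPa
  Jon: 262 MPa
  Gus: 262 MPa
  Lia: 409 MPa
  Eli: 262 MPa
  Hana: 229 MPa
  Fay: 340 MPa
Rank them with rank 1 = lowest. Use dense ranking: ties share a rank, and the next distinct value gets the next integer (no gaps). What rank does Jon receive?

2

Sorted (ascending): 229, 262, 262, 262, 340, 409, 548, 548, 589
The 3 values of 262 share dense rank 2.
The 2 values of 548 share dense rank 5.
Remaining distinct values take the next consecutive integers.
Jon has value 262 MPa → rank 2.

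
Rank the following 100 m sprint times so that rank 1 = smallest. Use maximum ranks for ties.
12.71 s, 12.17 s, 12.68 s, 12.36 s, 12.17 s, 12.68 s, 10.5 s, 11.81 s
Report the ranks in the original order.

Sorted (ascending): 10.5, 11.81, 12.17, 12.17, 12.36, 12.68, 12.68, 12.71
The 2 values of 12.17 occupy positions 3–4 → each gets rank 4.
The 2 values of 12.68 occupy positions 6–7 → each gets rank 7.

8, 4, 7, 5, 4, 7, 1, 2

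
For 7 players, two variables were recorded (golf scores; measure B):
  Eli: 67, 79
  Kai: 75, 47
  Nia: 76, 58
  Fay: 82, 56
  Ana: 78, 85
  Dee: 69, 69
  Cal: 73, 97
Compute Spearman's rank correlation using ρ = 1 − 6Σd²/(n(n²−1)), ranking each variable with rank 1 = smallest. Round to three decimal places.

-0.321

Ranks of variable 1: 1, 4, 5, 7, 6, 2, 3
Ranks of variable 2: 5, 1, 3, 2, 6, 4, 7
d = r₁ − r₂: -4, 3, 2, 5, 0, -2, -4
d²: 16, 9, 4, 25, 0, 4, 16; Σd² = 74
ρ = 1 − 6·74/(7·48) = 1 − 444/336 = -0.321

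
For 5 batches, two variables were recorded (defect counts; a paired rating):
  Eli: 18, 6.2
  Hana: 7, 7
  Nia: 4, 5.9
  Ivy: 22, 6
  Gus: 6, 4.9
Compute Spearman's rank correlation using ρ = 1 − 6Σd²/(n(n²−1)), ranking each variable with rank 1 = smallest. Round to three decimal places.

0.500

Ranks of variable 1: 4, 3, 1, 5, 2
Ranks of variable 2: 4, 5, 2, 3, 1
d = r₁ − r₂: 0, -2, -1, 2, 1
d²: 0, 4, 1, 4, 1; Σd² = 10
ρ = 1 − 6·10/(5·24) = 1 − 60/120 = 0.500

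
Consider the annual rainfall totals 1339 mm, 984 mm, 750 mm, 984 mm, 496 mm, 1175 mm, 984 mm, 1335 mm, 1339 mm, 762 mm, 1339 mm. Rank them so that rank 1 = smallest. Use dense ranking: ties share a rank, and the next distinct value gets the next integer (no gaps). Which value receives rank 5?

Sorted (ascending): 496, 750, 762, 984, 984, 984, 1175, 1335, 1339, 1339, 1339
The 3 values of 984 share dense rank 4.
The 3 values of 1339 share dense rank 7.
Remaining distinct values take the next consecutive integers.
Rank 5 → value 1175.

1175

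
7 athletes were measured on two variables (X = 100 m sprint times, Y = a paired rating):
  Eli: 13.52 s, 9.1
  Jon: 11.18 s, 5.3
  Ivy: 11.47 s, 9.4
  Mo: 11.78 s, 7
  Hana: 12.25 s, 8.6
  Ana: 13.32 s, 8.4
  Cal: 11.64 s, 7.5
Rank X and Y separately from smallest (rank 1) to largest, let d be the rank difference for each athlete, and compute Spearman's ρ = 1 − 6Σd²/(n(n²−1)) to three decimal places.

Ranks of variable 1: 7, 1, 2, 4, 5, 6, 3
Ranks of variable 2: 6, 1, 7, 2, 5, 4, 3
d = r₁ − r₂: 1, 0, -5, 2, 0, 2, 0
d²: 1, 0, 25, 4, 0, 4, 0; Σd² = 34
ρ = 1 − 6·34/(7·48) = 1 − 204/336 = 0.393

0.393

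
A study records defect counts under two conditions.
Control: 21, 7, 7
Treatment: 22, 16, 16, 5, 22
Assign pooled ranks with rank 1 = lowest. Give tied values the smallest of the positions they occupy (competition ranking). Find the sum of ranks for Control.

Sorted (ascending): 5, 7, 7, 16, 16, 21, 22, 22
The 2 values of 7 occupy positions 2–3 → each gets rank 2.
The 2 values of 16 occupy positions 4–5 → each gets rank 4.
The 2 values of 22 occupy positions 7–8 → each gets rank 7.
Control values → pooled ranks: 21→6, 7→2, 7→2
Rank sum = 6 + 2 + 2 = 10

10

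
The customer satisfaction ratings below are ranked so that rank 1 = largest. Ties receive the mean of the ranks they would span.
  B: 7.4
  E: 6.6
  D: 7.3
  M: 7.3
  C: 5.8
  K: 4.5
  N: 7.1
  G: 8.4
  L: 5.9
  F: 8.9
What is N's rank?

Sorted (descending): 8.9, 8.4, 7.4, 7.3, 7.3, 7.1, 6.6, 5.9, 5.8, 4.5
The 2 values of 7.3 occupy positions 4–5 → average rank (4+5)/2 = 4.5.
N has value 7.1 → rank 6.

6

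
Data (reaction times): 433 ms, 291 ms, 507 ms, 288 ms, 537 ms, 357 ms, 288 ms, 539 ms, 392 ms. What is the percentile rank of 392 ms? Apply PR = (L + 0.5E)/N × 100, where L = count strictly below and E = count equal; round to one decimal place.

50.0

N = 9.
Strictly below 392: 4. Equal to 392: 1.
PR = (4 + 0.5·1)/9 × 100 = 50.0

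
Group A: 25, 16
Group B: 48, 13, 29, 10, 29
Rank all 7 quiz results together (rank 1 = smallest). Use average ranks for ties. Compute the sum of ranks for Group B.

Sorted (ascending): 10, 13, 16, 25, 29, 29, 48
The 2 values of 29 occupy positions 5–6 → average rank (5+6)/2 = 5.5.
Group B values → pooled ranks: 48→7, 13→2, 29→5.5, 10→1, 29→5.5
Rank sum = 7 + 2 + 5.5 + 1 + 5.5 = 21

21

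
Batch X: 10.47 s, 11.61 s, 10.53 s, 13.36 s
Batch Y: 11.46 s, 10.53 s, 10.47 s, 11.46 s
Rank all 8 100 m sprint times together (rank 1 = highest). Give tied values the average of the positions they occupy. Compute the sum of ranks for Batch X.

16

Sorted (descending): 13.36, 11.61, 11.46, 11.46, 10.53, 10.53, 10.47, 10.47
The 2 values of 11.46 occupy positions 3–4 → average rank (3+4)/2 = 3.5.
The 2 values of 10.53 occupy positions 5–6 → average rank (5+6)/2 = 5.5.
The 2 values of 10.47 occupy positions 7–8 → average rank (7+8)/2 = 7.5.
Batch X values → pooled ranks: 10.47→7.5, 11.61→2, 10.53→5.5, 13.36→1
Rank sum = 7.5 + 2 + 5.5 + 1 = 16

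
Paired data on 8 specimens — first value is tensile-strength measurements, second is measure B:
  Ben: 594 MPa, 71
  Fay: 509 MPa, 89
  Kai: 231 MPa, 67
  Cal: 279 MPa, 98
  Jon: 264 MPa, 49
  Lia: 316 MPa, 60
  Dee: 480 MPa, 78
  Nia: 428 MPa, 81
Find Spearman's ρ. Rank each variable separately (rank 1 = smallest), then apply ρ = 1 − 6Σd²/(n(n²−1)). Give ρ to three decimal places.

0.381

Ranks of variable 1: 8, 7, 1, 3, 2, 4, 6, 5
Ranks of variable 2: 4, 7, 3, 8, 1, 2, 5, 6
d = r₁ − r₂: 4, 0, -2, -5, 1, 2, 1, -1
d²: 16, 0, 4, 25, 1, 4, 1, 1; Σd² = 52
ρ = 1 − 6·52/(8·63) = 1 − 312/504 = 0.381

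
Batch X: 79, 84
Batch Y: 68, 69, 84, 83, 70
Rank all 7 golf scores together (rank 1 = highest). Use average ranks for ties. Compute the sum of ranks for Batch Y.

Sorted (descending): 84, 84, 83, 79, 70, 69, 68
The 2 values of 84 occupy positions 1–2 → average rank (1+2)/2 = 1.5.
Batch Y values → pooled ranks: 68→7, 69→6, 84→1.5, 83→3, 70→5
Rank sum = 7 + 6 + 1.5 + 3 + 5 = 22.5

22.5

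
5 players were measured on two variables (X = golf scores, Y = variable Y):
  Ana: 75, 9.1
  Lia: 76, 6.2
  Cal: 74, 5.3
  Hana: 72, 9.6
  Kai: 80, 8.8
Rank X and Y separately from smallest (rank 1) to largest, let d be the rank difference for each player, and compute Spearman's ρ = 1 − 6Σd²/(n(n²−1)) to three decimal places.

-0.300

Ranks of variable 1: 3, 4, 2, 1, 5
Ranks of variable 2: 4, 2, 1, 5, 3
d = r₁ − r₂: -1, 2, 1, -4, 2
d²: 1, 4, 1, 16, 4; Σd² = 26
ρ = 1 − 6·26/(5·24) = 1 − 156/120 = -0.300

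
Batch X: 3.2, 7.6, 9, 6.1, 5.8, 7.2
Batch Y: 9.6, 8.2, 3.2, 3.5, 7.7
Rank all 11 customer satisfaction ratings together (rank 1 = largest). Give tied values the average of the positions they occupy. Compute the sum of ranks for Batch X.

Sorted (descending): 9.6, 9, 8.2, 7.7, 7.6, 7.2, 6.1, 5.8, 3.5, 3.2, 3.2
The 2 values of 3.2 occupy positions 10–11 → average rank (10+11)/2 = 10.5.
Batch X values → pooled ranks: 3.2→10.5, 7.6→5, 9→2, 6.1→7, 5.8→8, 7.2→6
Rank sum = 10.5 + 5 + 2 + 7 + 8 + 6 = 38.5

38.5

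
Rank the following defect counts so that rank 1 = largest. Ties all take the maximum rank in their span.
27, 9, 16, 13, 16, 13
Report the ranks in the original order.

1, 6, 3, 5, 3, 5

Sorted (descending): 27, 16, 16, 13, 13, 9
The 2 values of 16 occupy positions 2–3 → each gets rank 3.
The 2 values of 13 occupy positions 4–5 → each gets rank 5.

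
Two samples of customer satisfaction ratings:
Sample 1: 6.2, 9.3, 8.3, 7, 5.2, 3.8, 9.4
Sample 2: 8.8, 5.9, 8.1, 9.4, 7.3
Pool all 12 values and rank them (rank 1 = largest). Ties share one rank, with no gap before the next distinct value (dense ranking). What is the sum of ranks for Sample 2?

Sorted (descending): 9.4, 9.4, 9.3, 8.8, 8.3, 8.1, 7.3, 7, 6.2, 5.9, 5.2, 3.8
The 2 values of 9.4 share dense rank 1.
Remaining distinct values take the next consecutive integers.
Sample 2 values → pooled ranks: 8.8→3, 5.9→9, 8.1→5, 9.4→1, 7.3→6
Rank sum = 3 + 9 + 5 + 1 + 6 = 24

24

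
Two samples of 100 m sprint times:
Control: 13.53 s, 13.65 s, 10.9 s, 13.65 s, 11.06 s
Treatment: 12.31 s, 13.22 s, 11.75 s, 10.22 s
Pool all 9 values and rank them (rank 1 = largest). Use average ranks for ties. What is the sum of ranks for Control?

Sorted (descending): 13.65, 13.65, 13.53, 13.22, 12.31, 11.75, 11.06, 10.9, 10.22
The 2 values of 13.65 occupy positions 1–2 → average rank (1+2)/2 = 1.5.
Control values → pooled ranks: 13.53→3, 13.65→1.5, 10.9→8, 13.65→1.5, 11.06→7
Rank sum = 3 + 1.5 + 8 + 1.5 + 7 = 21

21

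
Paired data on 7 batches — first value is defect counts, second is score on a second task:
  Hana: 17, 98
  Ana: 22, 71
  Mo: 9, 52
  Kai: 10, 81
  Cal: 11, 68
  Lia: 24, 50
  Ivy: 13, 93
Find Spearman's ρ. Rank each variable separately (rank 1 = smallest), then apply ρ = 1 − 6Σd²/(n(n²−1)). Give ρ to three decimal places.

-0.036

Ranks of variable 1: 5, 6, 1, 2, 3, 7, 4
Ranks of variable 2: 7, 4, 2, 5, 3, 1, 6
d = r₁ − r₂: -2, 2, -1, -3, 0, 6, -2
d²: 4, 4, 1, 9, 0, 36, 4; Σd² = 58
ρ = 1 − 6·58/(7·48) = 1 − 348/336 = -0.036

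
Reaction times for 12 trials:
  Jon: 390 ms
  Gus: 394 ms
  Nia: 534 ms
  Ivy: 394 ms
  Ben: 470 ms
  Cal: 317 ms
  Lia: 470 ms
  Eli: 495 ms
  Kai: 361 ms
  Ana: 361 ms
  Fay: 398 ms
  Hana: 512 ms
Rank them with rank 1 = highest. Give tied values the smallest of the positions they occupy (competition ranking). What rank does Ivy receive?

Sorted (descending): 534, 512, 495, 470, 470, 398, 394, 394, 390, 361, 361, 317
The 2 values of 470 occupy positions 4–5 → each gets rank 4.
The 2 values of 394 occupy positions 7–8 → each gets rank 7.
The 2 values of 361 occupy positions 10–11 → each gets rank 10.
Ivy has value 394 ms → rank 7.

7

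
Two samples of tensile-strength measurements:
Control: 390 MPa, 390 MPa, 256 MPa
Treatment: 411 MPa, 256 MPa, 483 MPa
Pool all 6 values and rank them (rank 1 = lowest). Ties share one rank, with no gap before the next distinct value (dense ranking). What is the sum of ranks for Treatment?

8

Sorted (ascending): 256, 256, 390, 390, 411, 483
The 2 values of 256 share dense rank 1.
The 2 values of 390 share dense rank 2.
Remaining distinct values take the next consecutive integers.
Treatment values → pooled ranks: 411→3, 256→1, 483→4
Rank sum = 3 + 1 + 4 = 8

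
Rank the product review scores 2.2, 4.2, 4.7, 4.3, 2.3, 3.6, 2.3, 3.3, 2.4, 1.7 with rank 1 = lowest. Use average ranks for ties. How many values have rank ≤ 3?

2

Sorted (ascending): 1.7, 2.2, 2.3, 2.3, 2.4, 3.3, 3.6, 4.2, 4.3, 4.7
The 2 values of 2.3 occupy positions 3–4 → average rank (3+4)/2 = 3.5.
Ranks ≤ 3: {1, 2} → 2 values.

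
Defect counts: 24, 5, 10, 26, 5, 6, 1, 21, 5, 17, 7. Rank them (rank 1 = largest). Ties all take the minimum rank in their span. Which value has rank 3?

21

Sorted (descending): 26, 24, 21, 17, 10, 7, 6, 5, 5, 5, 1
The 3 values of 5 occupy positions 8–10 → each gets rank 8.
Rank 3 → value 21.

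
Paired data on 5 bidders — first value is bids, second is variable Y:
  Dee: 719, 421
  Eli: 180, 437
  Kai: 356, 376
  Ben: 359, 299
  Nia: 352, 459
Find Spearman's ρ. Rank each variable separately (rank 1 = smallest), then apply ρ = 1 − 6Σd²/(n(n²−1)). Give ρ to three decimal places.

-0.600

Ranks of variable 1: 5, 1, 3, 4, 2
Ranks of variable 2: 3, 4, 2, 1, 5
d = r₁ − r₂: 2, -3, 1, 3, -3
d²: 4, 9, 1, 9, 9; Σd² = 32
ρ = 1 − 6·32/(5·24) = 1 − 192/120 = -0.600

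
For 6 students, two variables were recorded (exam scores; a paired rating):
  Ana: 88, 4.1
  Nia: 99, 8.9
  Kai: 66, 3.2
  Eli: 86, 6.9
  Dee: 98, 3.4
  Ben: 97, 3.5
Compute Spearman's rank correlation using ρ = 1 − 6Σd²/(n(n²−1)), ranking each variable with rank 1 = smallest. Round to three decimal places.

Ranks of variable 1: 3, 6, 1, 2, 5, 4
Ranks of variable 2: 4, 6, 1, 5, 2, 3
d = r₁ − r₂: -1, 0, 0, -3, 3, 1
d²: 1, 0, 0, 9, 9, 1; Σd² = 20
ρ = 1 − 6·20/(6·35) = 1 − 120/210 = 0.429

0.429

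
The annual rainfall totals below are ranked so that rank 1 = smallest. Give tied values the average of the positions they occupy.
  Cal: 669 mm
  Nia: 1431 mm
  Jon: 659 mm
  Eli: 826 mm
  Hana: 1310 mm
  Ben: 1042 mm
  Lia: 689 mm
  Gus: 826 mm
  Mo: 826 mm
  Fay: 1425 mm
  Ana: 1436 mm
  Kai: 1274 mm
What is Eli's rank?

Sorted (ascending): 659, 669, 689, 826, 826, 826, 1042, 1274, 1310, 1425, 1431, 1436
The 3 values of 826 occupy positions 4–6 → average rank 5.
Eli has value 826 mm → rank 5.

5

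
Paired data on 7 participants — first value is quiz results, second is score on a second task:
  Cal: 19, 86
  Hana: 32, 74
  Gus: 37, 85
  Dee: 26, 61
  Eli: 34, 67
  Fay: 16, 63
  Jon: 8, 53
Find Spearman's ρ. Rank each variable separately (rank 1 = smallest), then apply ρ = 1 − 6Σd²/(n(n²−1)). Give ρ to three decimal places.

Ranks of variable 1: 3, 5, 7, 4, 6, 2, 1
Ranks of variable 2: 7, 5, 6, 2, 4, 3, 1
d = r₁ − r₂: -4, 0, 1, 2, 2, -1, 0
d²: 16, 0, 1, 4, 4, 1, 0; Σd² = 26
ρ = 1 − 6·26/(7·48) = 1 − 156/336 = 0.536

0.536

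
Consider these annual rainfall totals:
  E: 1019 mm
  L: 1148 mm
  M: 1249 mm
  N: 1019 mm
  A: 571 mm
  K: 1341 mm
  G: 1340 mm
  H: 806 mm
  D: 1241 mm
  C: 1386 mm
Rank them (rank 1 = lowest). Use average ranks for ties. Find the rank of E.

3.5

Sorted (ascending): 571, 806, 1019, 1019, 1148, 1241, 1249, 1340, 1341, 1386
The 2 values of 1019 occupy positions 3–4 → average rank (3+4)/2 = 3.5.
E has value 1019 mm → rank 3.5.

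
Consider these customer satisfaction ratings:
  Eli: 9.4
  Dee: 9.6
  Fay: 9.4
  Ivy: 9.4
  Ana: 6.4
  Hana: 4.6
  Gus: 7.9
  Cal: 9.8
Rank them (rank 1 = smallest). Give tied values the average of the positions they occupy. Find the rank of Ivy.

5

Sorted (ascending): 4.6, 6.4, 7.9, 9.4, 9.4, 9.4, 9.6, 9.8
The 3 values of 9.4 occupy positions 4–6 → average rank 5.
Ivy has value 9.4 → rank 5.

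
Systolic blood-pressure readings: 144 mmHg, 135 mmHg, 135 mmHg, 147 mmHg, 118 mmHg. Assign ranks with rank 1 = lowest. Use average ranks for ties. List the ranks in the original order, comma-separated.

4, 2.5, 2.5, 5, 1

Sorted (ascending): 118, 135, 135, 144, 147
The 2 values of 135 occupy positions 2–3 → average rank (2+3)/2 = 2.5.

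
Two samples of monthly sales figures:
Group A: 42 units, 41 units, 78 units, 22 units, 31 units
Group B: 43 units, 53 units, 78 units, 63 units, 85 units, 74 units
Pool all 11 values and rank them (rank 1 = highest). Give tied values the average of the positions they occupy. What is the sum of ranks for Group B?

Sorted (descending): 85, 78, 78, 74, 63, 53, 43, 42, 41, 31, 22
The 2 values of 78 occupy positions 2–3 → average rank (2+3)/2 = 2.5.
Group B values → pooled ranks: 43→7, 53→6, 78→2.5, 63→5, 85→1, 74→4
Rank sum = 7 + 6 + 2.5 + 5 + 1 + 4 = 25.5

25.5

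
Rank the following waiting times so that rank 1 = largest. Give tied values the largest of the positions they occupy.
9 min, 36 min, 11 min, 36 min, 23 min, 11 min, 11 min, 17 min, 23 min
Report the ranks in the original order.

9, 2, 8, 2, 4, 8, 8, 5, 4

Sorted (descending): 36, 36, 23, 23, 17, 11, 11, 11, 9
The 2 values of 36 occupy positions 1–2 → each gets rank 2.
The 2 values of 23 occupy positions 3–4 → each gets rank 4.
The 3 values of 11 occupy positions 6–8 → each gets rank 8.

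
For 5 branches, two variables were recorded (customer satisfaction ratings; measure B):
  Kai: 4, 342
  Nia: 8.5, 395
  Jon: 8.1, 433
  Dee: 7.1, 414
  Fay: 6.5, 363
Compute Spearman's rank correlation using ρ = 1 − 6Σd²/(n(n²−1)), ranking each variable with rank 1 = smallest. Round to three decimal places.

0.700

Ranks of variable 1: 1, 5, 4, 3, 2
Ranks of variable 2: 1, 3, 5, 4, 2
d = r₁ − r₂: 0, 2, -1, -1, 0
d²: 0, 4, 1, 1, 0; Σd² = 6
ρ = 1 − 6·6/(5·24) = 1 − 36/120 = 0.700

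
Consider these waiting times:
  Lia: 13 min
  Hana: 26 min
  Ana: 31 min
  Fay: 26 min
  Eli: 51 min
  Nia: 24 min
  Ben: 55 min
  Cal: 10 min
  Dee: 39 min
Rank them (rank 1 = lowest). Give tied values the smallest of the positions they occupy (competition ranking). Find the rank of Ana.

6

Sorted (ascending): 10, 13, 24, 26, 26, 31, 39, 51, 55
The 2 values of 26 occupy positions 4–5 → each gets rank 4.
Ana has value 31 min → rank 6.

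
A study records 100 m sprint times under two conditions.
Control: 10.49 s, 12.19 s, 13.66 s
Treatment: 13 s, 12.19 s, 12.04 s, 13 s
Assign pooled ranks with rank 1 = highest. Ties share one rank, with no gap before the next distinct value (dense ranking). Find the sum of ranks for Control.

9

Sorted (descending): 13.66, 13, 13, 12.19, 12.19, 12.04, 10.49
The 2 values of 13 share dense rank 2.
The 2 values of 12.19 share dense rank 3.
Remaining distinct values take the next consecutive integers.
Control values → pooled ranks: 10.49→5, 12.19→3, 13.66→1
Rank sum = 5 + 3 + 1 = 9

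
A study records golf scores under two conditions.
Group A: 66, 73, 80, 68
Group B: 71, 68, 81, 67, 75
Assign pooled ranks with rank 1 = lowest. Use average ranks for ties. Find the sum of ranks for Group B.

26.5

Sorted (ascending): 66, 67, 68, 68, 71, 73, 75, 80, 81
The 2 values of 68 occupy positions 3–4 → average rank (3+4)/2 = 3.5.
Group B values → pooled ranks: 71→5, 68→3.5, 81→9, 67→2, 75→7
Rank sum = 5 + 3.5 + 9 + 2 + 7 = 26.5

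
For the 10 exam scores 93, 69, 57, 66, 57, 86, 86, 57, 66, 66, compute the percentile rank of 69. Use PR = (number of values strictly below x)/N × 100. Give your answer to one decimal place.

60.0

N = 10.
Strictly below 69: 6. Equal to 69: 1.
PR = 6/10 × 100 = 60.0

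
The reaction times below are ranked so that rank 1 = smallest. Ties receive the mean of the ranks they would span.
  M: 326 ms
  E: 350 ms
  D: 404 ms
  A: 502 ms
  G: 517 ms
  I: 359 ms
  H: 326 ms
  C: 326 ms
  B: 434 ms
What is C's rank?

2

Sorted (ascending): 326, 326, 326, 350, 359, 404, 434, 502, 517
The 3 values of 326 occupy positions 1–3 → average rank 2.
C has value 326 ms → rank 2.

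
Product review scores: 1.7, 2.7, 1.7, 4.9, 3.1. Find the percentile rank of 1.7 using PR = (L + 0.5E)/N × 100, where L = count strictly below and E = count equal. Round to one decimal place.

N = 5.
Strictly below 1.7: 0. Equal to 1.7: 2.
PR = (0 + 0.5·2)/5 × 100 = 20.0

20.0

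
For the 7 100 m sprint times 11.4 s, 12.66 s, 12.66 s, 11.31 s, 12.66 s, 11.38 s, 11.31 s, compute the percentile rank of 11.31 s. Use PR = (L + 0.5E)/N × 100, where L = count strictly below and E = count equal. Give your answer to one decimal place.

N = 7.
Strictly below 11.31: 0. Equal to 11.31: 2.
PR = (0 + 0.5·2)/7 × 100 = 14.3

14.3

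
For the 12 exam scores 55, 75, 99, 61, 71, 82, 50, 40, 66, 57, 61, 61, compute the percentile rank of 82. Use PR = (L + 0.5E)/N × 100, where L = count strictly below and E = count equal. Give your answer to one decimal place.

N = 12.
Strictly below 82: 10. Equal to 82: 1.
PR = (10 + 0.5·1)/12 × 100 = 87.5

87.5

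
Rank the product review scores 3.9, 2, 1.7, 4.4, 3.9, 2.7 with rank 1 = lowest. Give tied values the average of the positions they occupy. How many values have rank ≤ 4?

3

Sorted (ascending): 1.7, 2, 2.7, 3.9, 3.9, 4.4
The 2 values of 3.9 occupy positions 4–5 → average rank (4+5)/2 = 4.5.
Ranks ≤ 4: {1, 2, 3} → 3 values.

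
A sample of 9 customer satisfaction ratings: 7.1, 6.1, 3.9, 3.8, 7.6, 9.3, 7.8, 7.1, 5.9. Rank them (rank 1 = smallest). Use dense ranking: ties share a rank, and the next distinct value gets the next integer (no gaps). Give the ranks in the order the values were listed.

5, 4, 2, 1, 6, 8, 7, 5, 3

Sorted (ascending): 3.8, 3.9, 5.9, 6.1, 7.1, 7.1, 7.6, 7.8, 9.3
The 2 values of 7.1 share dense rank 5.
Remaining distinct values take the next consecutive integers.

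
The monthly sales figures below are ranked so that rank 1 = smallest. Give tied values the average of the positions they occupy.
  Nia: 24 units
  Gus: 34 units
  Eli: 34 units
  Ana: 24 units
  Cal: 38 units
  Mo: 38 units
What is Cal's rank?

5.5

Sorted (ascending): 24, 24, 34, 34, 38, 38
The 2 values of 24 occupy positions 1–2 → average rank (1+2)/2 = 1.5.
The 2 values of 34 occupy positions 3–4 → average rank (3+4)/2 = 3.5.
The 2 values of 38 occupy positions 5–6 → average rank (5+6)/2 = 5.5.
Cal has value 38 units → rank 5.5.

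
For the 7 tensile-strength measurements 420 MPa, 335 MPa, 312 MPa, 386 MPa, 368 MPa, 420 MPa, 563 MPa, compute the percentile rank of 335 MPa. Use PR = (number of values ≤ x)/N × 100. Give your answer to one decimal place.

28.6

N = 7.
Strictly below 335: 1. Equal to 335: 1.
PR = 2/7 × 100 = 28.6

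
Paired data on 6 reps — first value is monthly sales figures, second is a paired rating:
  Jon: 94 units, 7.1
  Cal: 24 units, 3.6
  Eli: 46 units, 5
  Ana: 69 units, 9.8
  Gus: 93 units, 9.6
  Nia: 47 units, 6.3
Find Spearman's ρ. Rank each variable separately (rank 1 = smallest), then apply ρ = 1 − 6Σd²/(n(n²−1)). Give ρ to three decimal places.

0.771

Ranks of variable 1: 6, 1, 2, 4, 5, 3
Ranks of variable 2: 4, 1, 2, 6, 5, 3
d = r₁ − r₂: 2, 0, 0, -2, 0, 0
d²: 4, 0, 0, 4, 0, 0; Σd² = 8
ρ = 1 − 6·8/(6·35) = 1 − 48/210 = 0.771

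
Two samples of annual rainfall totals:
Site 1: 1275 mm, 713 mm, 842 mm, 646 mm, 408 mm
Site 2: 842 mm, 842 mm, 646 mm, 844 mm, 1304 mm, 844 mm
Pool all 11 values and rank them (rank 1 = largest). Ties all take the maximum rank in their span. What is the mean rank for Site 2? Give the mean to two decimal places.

Sorted (descending): 1304, 1275, 844, 844, 842, 842, 842, 713, 646, 646, 408
The 2 values of 844 occupy positions 3–4 → each gets rank 4.
The 3 values of 842 occupy positions 5–7 → each gets rank 7.
The 2 values of 646 occupy positions 9–10 → each gets rank 10.
Site 2 values → pooled ranks: 842→7, 842→7, 646→10, 844→4, 1304→1, 844→4
Mean rank = (7 + 7 + 10 + 4 + 1 + 4) / 6 = 5.50

5.50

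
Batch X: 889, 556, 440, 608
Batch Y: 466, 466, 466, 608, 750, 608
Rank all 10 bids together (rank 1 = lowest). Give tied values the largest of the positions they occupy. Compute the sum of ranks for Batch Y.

37

Sorted (ascending): 440, 466, 466, 466, 556, 608, 608, 608, 750, 889
The 3 values of 466 occupy positions 2–4 → each gets rank 4.
The 3 values of 608 occupy positions 6–8 → each gets rank 8.
Batch Y values → pooled ranks: 466→4, 466→4, 466→4, 608→8, 750→9, 608→8
Rank sum = 4 + 4 + 4 + 8 + 9 + 8 = 37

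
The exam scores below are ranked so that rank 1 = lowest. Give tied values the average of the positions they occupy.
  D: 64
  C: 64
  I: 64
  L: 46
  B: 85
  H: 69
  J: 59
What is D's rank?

4

Sorted (ascending): 46, 59, 64, 64, 64, 69, 85
The 3 values of 64 occupy positions 3–5 → average rank 4.
D has value 64 → rank 4.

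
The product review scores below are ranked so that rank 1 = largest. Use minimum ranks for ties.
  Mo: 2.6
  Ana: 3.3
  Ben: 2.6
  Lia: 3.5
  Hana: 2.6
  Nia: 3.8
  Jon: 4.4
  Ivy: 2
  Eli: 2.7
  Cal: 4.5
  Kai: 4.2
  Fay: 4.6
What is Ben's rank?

Sorted (descending): 4.6, 4.5, 4.4, 4.2, 3.8, 3.5, 3.3, 2.7, 2.6, 2.6, 2.6, 2
The 3 values of 2.6 occupy positions 9–11 → each gets rank 9.
Ben has value 2.6 → rank 9.

9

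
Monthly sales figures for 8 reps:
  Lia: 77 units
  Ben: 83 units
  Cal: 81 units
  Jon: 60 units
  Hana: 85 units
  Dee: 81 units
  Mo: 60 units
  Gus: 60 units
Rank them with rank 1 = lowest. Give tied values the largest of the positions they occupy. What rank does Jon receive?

3

Sorted (ascending): 60, 60, 60, 77, 81, 81, 83, 85
The 3 values of 60 occupy positions 1–3 → each gets rank 3.
The 2 values of 81 occupy positions 5–6 → each gets rank 6.
Jon has value 60 units → rank 3.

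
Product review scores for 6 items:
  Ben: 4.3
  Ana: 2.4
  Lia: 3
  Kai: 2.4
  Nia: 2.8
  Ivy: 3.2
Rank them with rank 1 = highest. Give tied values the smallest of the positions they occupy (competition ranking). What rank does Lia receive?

Sorted (descending): 4.3, 3.2, 3, 2.8, 2.4, 2.4
The 2 values of 2.4 occupy positions 5–6 → each gets rank 5.
Lia has value 3 → rank 3.

3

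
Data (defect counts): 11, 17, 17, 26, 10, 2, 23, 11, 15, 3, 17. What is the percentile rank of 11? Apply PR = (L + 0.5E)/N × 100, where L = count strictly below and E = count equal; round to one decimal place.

36.4

N = 11.
Strictly below 11: 3. Equal to 11: 2.
PR = (3 + 0.5·2)/11 × 100 = 36.4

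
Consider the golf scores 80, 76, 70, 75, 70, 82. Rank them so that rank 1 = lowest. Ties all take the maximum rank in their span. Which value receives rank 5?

Sorted (ascending): 70, 70, 75, 76, 80, 82
The 2 values of 70 occupy positions 1–2 → each gets rank 2.
Rank 5 → value 80.

80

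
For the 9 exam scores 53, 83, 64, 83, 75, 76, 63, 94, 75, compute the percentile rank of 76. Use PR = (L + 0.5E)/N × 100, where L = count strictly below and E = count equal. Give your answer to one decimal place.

61.1

N = 9.
Strictly below 76: 5. Equal to 76: 1.
PR = (5 + 0.5·1)/9 × 100 = 61.1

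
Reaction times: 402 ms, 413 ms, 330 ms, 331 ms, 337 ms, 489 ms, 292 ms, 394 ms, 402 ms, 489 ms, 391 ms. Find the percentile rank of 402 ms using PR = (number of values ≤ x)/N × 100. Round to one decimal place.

N = 11.
Strictly below 402: 6. Equal to 402: 2.
PR = 8/11 × 100 = 72.7

72.7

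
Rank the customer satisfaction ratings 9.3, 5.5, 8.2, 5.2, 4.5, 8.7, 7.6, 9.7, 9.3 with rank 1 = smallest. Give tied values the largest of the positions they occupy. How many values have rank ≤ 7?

Sorted (ascending): 4.5, 5.2, 5.5, 7.6, 8.2, 8.7, 9.3, 9.3, 9.7
The 2 values of 9.3 occupy positions 7–8 → each gets rank 8.
Ranks ≤ 7: {1, 2, 3, 4, 5, 6} → 6 values.

6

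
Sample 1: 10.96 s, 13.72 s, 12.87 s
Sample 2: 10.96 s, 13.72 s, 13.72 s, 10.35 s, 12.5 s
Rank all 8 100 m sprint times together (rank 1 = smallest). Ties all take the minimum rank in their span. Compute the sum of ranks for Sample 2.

Sorted (ascending): 10.35, 10.96, 10.96, 12.5, 12.87, 13.72, 13.72, 13.72
The 2 values of 10.96 occupy positions 2–3 → each gets rank 2.
The 3 values of 13.72 occupy positions 6–8 → each gets rank 6.
Sample 2 values → pooled ranks: 10.96→2, 13.72→6, 13.72→6, 10.35→1, 12.5→4
Rank sum = 2 + 6 + 6 + 1 + 4 = 19

19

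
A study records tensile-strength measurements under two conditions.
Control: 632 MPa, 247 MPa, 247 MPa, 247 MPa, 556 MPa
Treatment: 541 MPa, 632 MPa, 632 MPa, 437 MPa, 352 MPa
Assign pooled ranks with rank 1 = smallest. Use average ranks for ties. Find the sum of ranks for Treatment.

33

Sorted (ascending): 247, 247, 247, 352, 437, 541, 556, 632, 632, 632
The 3 values of 247 occupy positions 1–3 → average rank 2.
The 3 values of 632 occupy positions 8–10 → average rank 9.
Treatment values → pooled ranks: 541→6, 632→9, 632→9, 437→5, 352→4
Rank sum = 6 + 9 + 9 + 5 + 4 = 33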